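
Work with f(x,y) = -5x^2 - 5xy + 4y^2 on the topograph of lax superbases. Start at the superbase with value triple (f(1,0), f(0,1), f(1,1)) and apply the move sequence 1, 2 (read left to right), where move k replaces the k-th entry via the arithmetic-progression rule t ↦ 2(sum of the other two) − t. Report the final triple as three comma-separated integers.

start (-5,4,-6) = (f(1,0),f(0,1),f(1,1))
replace slot 1: 2·(4+(-6)) − (-5) = 1 → (1,4,-6)
replace slot 2: 2·(1+(-6)) − 4 = -14 → (1,-14,-6)

1,-14,-6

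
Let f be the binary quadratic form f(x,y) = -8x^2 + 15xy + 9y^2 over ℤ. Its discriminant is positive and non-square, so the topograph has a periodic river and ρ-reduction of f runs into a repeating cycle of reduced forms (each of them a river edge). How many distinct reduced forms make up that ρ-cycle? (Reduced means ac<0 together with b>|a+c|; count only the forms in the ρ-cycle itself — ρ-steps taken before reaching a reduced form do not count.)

D = 513, ⌊√D⌋ = 22
river: ρ → (9,21,-2)
river: ρ → (-2,19,19)
river: ρ → (19,19,-2)
river: ρ → (-2,21,9)
river: ρ → (9,15,-8)
river: ρ → (-8,17,7)
river: ρ → (7,11,-14)
river: ρ → (-14,17,4)
river: ρ → (4,15,-18)
river: ρ → (-18,21,1)
river: ρ → (1,21,-18)
river: ρ → (-18,15,4)
river: ρ → (4,17,-14)
river: ρ → (-14,11,7)
river: ρ → (7,17,-8)
river: ρ → (-8,15,9)
ρ-cycle length = 16 (tail of 0 descent steps not counted)

16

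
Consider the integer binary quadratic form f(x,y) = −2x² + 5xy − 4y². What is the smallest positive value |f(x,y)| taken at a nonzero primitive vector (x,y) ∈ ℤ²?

translate: b→-1 (≡-5 mod 4), so (2,-5,4)→(2,-1,1)
flip: (2,-1,1)→(1,1,2)
reduced (well bottom): (1,1,2) with a≤c, −a<b≤a
well minimum |f| = |-1| = 1 (negative-definite)

1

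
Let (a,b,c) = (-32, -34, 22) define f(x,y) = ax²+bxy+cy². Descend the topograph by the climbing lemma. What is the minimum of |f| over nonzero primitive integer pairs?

descent: ρ → (22,34,-32)  [lands on river]
river: ρ → (-32,30,24)
river: ρ → (24,18,-38)
river: ρ → (-38,58,4)
river: ρ → (4,62,-8)
river: ρ → (-8,50,46)
river: ρ → (46,42,-12)
river: ρ → (-12,54,22)
closes: descent 1, river 8
min |a| on river = 4

4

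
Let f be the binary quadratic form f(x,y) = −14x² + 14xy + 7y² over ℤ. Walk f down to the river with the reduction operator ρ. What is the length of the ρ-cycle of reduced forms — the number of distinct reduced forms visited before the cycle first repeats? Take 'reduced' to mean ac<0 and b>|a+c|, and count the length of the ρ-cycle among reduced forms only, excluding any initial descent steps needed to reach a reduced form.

D = 588, ⌊√D⌋ = 24
river: ρ → (7,14,-14)
river: ρ → (-14,14,7)
ρ-cycle length = 2 (tail of 0 descent steps not counted)

2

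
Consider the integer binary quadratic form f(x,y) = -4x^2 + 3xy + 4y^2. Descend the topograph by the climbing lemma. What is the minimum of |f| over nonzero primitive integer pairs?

river: ρ → (4,5,-3)
river: ρ → (-3,7,2)
river: ρ → (2,5,-6)
river: ρ → (-6,7,1)
river: ρ → (1,7,-6)
river: ρ → (-6,5,2)
river: ρ → (2,7,-3)
river: ρ → (-3,5,4)
river: ρ → (4,3,-4)
river: ρ → (-4,5,3)
river: ρ → (3,7,-2)
river: ρ → (-2,5,6)
river: ρ → (6,7,-1)
river: ρ → (-1,7,6)
river: ρ → (6,5,-2)
river: ρ → (-2,7,3)
river: ρ → (3,5,-4)
river: ρ → (-4,3,4)
closes: descent 0, river 18
min |a| on river = 1

1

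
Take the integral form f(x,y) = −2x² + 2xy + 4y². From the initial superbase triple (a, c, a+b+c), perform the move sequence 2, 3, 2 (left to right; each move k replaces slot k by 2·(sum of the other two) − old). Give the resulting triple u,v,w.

start (-2,4,4) = (f(1,0),f(0,1),f(1,1))
replace slot 2: 2·((-2)+4) − 4 = 0 → (-2,0,4)
replace slot 3: 2·((-2)+0) − 4 = -8 → (-2,0,-8)
replace slot 2: 2·((-2)+(-8)) − 0 = -20 → (-2,-20,-8)

-2,-20,-8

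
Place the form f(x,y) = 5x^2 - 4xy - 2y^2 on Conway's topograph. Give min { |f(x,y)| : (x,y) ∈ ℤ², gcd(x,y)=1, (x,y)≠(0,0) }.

descent: ρ → (-2,4,5)  [lands on river]
river: ρ → (5,6,-1)
river: ρ → (-1,6,5)
river: ρ → (5,4,-2)
closes: descent 1, river 4
min |a| on river = 1

1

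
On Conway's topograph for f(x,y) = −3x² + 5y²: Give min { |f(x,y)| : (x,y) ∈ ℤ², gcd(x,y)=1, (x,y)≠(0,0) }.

descent: ρ → (5,0,-3)
descent: ρ → (-3,6,2)  [lands on river]
river: ρ → (2,6,-3)
closes: descent 2, river 2
min |a| on river = 2

2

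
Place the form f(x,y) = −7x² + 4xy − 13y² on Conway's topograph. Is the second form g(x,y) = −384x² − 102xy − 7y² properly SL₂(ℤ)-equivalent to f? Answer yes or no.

D₁ = -348, D₂ = -348
f is negative-definite; reduce −f:
−f: reduced (well bottom): (7,-4,13) with a≤c, −a<b≤a
flip sign back: reduced form of f is (-7,4,-13)
g is negative-definite; reduce −g:
−g: flip: (384,102,7)→(7,-102,384)
−g: translate: b→-4 (≡-102 mod 14), so (7,-102,384)→(7,-4,13)
−g: reduced (well bottom): (7,-4,13) with a≤c, −a<b≤a
flip sign back: reduced form of g is (-7,4,-13)
reduced forms (-7, 4, -13) vs (-7, 4, -13) ⇒ equivalent

yes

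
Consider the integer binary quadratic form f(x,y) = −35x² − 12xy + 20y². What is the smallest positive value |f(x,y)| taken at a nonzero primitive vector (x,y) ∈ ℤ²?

descent: ρ → (20,52,-3)  [lands on river]
river: ρ → (-3,50,37)
river: ρ → (37,24,-16)
river: ρ → (-16,40,21)
river: ρ → (21,44,-12)
river: ρ → (-12,52,5)
river: ρ → (5,48,-32)
river: ρ → (-32,16,21)
river: ρ → (21,26,-27)
river: ρ → (-27,28,20)
closes: descent 1, river 10
min |a| on river = 3

3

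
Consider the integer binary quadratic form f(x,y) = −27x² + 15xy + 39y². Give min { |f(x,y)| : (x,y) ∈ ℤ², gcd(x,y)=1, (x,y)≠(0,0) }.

river: ρ → (39,63,-3)
river: ρ → (-3,63,39)
river: ρ → (39,15,-27)
river: ρ → (-27,39,27)
river: ρ → (27,15,-39)
river: ρ → (-39,63,3)
river: ρ → (3,63,-39)
river: ρ → (-39,15,27)
river: ρ → (27,39,-27)
river: ρ → (-27,15,39)
closes: descent 0, river 10
min |a| on river = 3

3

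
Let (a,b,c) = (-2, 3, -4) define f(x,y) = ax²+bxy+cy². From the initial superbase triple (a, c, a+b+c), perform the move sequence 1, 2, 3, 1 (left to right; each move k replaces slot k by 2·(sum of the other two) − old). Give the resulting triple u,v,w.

start (-2,-4,-3) = (f(1,0),f(0,1),f(1,1))
replace slot 1: 2·((-4)+(-3)) − (-2) = -12 → (-12,-4,-3)
replace slot 2: 2·((-12)+(-3)) − (-4) = -26 → (-12,-26,-3)
replace slot 3: 2·((-12)+(-26)) − (-3) = -73 → (-12,-26,-73)
replace slot 1: 2·((-26)+(-73)) − (-12) = -186 → (-186,-26,-73)

-186,-26,-73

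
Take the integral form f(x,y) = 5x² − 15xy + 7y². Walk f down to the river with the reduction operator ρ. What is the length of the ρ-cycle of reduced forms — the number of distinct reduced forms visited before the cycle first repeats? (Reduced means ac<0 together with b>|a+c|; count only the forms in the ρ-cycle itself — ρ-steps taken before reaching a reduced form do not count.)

D = 85, ⌊√D⌋ = 9
descent: ρ → (7,1,-3)
descent: ρ → (-3,5,5)  [lands on river]
river: ρ → (5,5,-3)
river: ρ → (-3,7,3)
river: ρ → (3,5,-5)
river: ρ → (-5,5,3)
river: ρ → (3,7,-3)
ρ-cycle length = 6 (tail of 2 descent steps not counted)

6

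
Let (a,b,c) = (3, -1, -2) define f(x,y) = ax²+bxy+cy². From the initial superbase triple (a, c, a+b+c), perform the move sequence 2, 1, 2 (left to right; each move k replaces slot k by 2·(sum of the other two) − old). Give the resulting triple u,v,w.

start (3,-2,0) = (f(1,0),f(0,1),f(1,1))
replace slot 2: 2·(3+0) − (-2) = 8 → (3,8,0)
replace slot 1: 2·(8+0) − 3 = 13 → (13,8,0)
replace slot 2: 2·(13+0) − 8 = 18 → (13,18,0)

13,18,0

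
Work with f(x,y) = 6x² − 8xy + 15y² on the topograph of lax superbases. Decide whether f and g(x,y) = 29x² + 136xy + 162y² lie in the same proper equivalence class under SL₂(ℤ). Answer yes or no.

D₁ = -296, D₂ = -296
f: translate: b→4 (≡-8 mod 12), so (6,-8,15)→(6,4,13)
f: reduced (well bottom): (6,4,13) with a≤c, −a<b≤a
g: translate: b→20 (≡136 mod 58), so (29,136,162)→(29,20,6)
g: flip: (29,20,6)→(6,-20,29)
g: translate: b→4 (≡-20 mod 12), so (6,-20,29)→(6,4,13)
g: reduced (well bottom): (6,4,13) with a≤c, −a<b≤a
reduced forms (6, 4, 13) vs (6, 4, 13) ⇒ equivalent

yes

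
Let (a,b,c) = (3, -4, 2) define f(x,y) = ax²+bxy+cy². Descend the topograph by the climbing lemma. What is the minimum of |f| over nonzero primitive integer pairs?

translate: b→2 (≡-4 mod 6), so (3,-4,2)→(3,2,1)
flip: (3,2,1)→(1,-2,3)
translate: b→0 (≡-2 mod 2), so (1,-2,3)→(1,0,2)
reduced (well bottom): (1,0,2) with a≤c, −a<b≤a
well minimum = a = 1

1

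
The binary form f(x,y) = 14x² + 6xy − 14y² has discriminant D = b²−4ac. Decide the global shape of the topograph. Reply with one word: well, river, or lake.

D = b²−4ac = 6² − 4·14·(-14) = 820
D > 0 non-square ⇒ indefinite ⇒ periodic river

river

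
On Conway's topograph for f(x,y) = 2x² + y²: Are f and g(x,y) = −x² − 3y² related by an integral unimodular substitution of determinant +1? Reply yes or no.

D₁ = -8, D₂ = -12
discriminants differ ⇒ not SL₂(ℤ)-equivalent

no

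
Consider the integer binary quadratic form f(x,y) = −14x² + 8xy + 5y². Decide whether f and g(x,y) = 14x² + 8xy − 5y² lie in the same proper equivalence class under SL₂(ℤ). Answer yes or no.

D₁ = 344, D₂ = 344
river cycle of f (length 10): (5, 12, -10), (-10, 8, 7), (7, 6, -11), (-11, 16, 2), (2, 16, -11), (-11, 6, 7), (7, 8, -10), (-10, 12, 5), (5, 18, -1), (-1, 18, 5)
river cycle of g (length 10): (-5, 12, 10), (10, 8, -7), (-7, 6, 11), (11, 16, -2), (-2, 16, 11), (11, 6, -7), (-7, 8, 10), (10, 12, -5), (-5, 18, 1), (1, 18, -5)
cycles differ ⇒ inequivalent

no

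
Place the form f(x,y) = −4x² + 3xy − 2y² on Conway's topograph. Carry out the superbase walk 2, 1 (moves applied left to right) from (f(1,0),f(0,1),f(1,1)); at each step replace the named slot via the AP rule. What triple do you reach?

start (-4,-2,-3) = (f(1,0),f(0,1),f(1,1))
replace slot 2: 2·((-4)+(-3)) − (-2) = -12 → (-4,-12,-3)
replace slot 1: 2·((-12)+(-3)) − (-4) = -26 → (-26,-12,-3)

-26,-12,-3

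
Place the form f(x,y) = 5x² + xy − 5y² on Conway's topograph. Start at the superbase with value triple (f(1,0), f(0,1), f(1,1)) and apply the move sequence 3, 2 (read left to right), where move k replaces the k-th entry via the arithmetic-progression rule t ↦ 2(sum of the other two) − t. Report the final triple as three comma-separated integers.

start (5,-5,1) = (f(1,0),f(0,1),f(1,1))
replace slot 3: 2·(5+(-5)) − 1 = -1 → (5,-5,-1)
replace slot 2: 2·(5+(-1)) − (-5) = 13 → (5,13,-1)

5,13,-1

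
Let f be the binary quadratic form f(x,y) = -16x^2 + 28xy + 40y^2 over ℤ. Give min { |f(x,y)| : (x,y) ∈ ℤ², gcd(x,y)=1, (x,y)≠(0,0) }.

river: ρ → (40,52,-4)
river: ρ → (-4,52,40)
river: ρ → (40,28,-16)
river: ρ → (-16,36,32)
river: ρ → (32,28,-20)
river: ρ → (-20,52,8)
river: ρ → (8,44,-44)
river: ρ → (-44,44,8)
river: ρ → (8,52,-20)
river: ρ → (-20,28,32)
river: ρ → (32,36,-16)
river: ρ → (-16,28,40)
closes: descent 0, river 12
min |a| on river = 4

4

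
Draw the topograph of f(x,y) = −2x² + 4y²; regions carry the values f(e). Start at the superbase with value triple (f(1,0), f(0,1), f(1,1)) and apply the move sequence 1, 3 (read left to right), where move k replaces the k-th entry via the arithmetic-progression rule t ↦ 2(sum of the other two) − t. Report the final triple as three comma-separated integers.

start (-2,4,2) = (f(1,0),f(0,1),f(1,1))
replace slot 1: 2·(4+2) − (-2) = 14 → (14,4,2)
replace slot 3: 2·(14+4) − 2 = 34 → (14,4,34)

14,4,34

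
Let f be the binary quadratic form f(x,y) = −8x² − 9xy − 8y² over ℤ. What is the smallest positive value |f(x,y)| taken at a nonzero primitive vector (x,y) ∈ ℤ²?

translate: b→-7 (≡9 mod 16), so (8,9,8)→(8,-7,7)
flip: (8,-7,7)→(7,7,8)
reduced (well bottom): (7,7,8) with a≤c, −a<b≤a
well minimum |f| = |-7| = 7 (negative-definite)

7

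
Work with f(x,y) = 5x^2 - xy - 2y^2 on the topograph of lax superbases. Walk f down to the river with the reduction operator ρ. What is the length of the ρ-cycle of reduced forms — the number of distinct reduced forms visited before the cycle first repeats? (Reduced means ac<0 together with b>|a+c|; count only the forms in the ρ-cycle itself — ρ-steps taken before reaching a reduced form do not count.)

D = 41, ⌊√D⌋ = 6
descent: ρ → (-2,5,2)  [lands on river]
river: ρ → (2,3,-4)
river: ρ → (-4,5,1)
river: ρ → (1,5,-4)
river: ρ → (-4,3,2)
river: ρ → (2,5,-2)
river: ρ → (-2,3,4)
river: ρ → (4,5,-1)
river: ρ → (-1,5,4)
river: ρ → (4,3,-2)
ρ-cycle length = 10 (tail of 1 descent step not counted)

10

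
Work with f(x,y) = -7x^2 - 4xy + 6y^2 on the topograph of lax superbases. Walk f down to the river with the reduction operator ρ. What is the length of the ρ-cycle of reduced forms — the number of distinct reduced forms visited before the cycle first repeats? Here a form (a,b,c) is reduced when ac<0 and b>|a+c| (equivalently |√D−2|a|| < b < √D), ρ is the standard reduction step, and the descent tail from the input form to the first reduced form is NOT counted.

D = 184, ⌊√D⌋ = 13
descent: ρ → (6,4,-7)  [lands on river]
river: ρ → (-7,10,3)
river: ρ → (3,8,-10)
river: ρ → (-10,12,1)
river: ρ → (1,12,-10)
river: ρ → (-10,8,3)
river: ρ → (3,10,-7)
river: ρ → (-7,4,6)
river: ρ → (6,8,-5)
river: ρ → (-5,12,2)
river: ρ → (2,12,-5)
river: ρ → (-5,8,6)
ρ-cycle length = 12 (tail of 1 descent step not counted)

12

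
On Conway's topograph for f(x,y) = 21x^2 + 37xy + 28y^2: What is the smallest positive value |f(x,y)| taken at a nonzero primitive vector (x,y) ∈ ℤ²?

translate: b→-5 (≡37 mod 42), so (21,37,28)→(21,-5,12)
flip: (21,-5,12)→(12,5,21)
reduced (well bottom): (12,5,21) with a≤c, −a<b≤a
well minimum = a = 12

12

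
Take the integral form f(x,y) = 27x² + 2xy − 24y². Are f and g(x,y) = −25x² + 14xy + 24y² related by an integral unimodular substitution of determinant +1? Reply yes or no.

D₁ = 2596, D₂ = 2596
river cycle of f (length 30): (-24, 46, 5), (5, 44, -33), (-33, 22, 16), (16, 42, -13), (-13, 36, 25), (25, 14, -24), (-24, 34, 15), (15, 26, -32), (-32, 38, 9), (9, 34, -40), … (20 more)
river cycle of g (length 30): (24, 34, -15), (-15, 26, 32), (32, 38, -9), (-9, 34, 40), (40, 46, -3), (-3, 50, 8), (8, 46, -15), (-15, 44, 11), (11, 44, -15), (-15, 46, 8), … (20 more)
cycles differ ⇒ inequivalent

no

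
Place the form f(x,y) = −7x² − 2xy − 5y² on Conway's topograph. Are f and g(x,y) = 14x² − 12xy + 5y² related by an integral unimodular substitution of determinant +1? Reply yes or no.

D₁ = -136, D₂ = -136
f is negative-definite; reduce −f:
−f: flip: (7,2,5)→(5,-2,7)
−f: reduced (well bottom): (5,-2,7) with a≤c, −a<b≤a
flip sign back: reduced form of f is (-5,2,-7)
g: flip: (14,-12,5)→(5,12,14)
g: translate: b→2 (≡12 mod 10), so (5,12,14)→(5,2,7)
g: reduced (well bottom): (5,2,7) with a≤c, −a<b≤a
reduced forms (-5, 2, -7) vs (5, 2, 7) ⇒ inequivalent

no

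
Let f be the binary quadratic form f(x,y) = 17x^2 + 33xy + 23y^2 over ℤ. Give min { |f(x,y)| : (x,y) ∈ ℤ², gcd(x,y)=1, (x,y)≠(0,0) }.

translate: b→-1 (≡33 mod 34), so (17,33,23)→(17,-1,7)
flip: (17,-1,7)→(7,1,17)
reduced (well bottom): (7,1,17) with a≤c, −a<b≤a
well minimum = a = 7

7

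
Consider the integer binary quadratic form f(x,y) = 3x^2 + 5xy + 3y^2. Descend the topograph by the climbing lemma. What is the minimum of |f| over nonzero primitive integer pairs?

translate: b→-1 (≡5 mod 6), so (3,5,3)→(3,-1,1)
flip: (3,-1,1)→(1,1,3)
reduced (well bottom): (1,1,3) with a≤c, −a<b≤a
well minimum = a = 1

1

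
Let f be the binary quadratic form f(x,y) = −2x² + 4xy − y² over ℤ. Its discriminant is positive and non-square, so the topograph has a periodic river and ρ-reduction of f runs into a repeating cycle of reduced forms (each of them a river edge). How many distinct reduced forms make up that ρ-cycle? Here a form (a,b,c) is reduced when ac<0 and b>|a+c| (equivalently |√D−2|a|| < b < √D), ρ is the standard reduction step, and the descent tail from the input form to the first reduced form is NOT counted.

D = 8, ⌊√D⌋ = 2
descent: ρ → (-1,2,1)  [lands on river]
river: ρ → (1,2,-1)
ρ-cycle length = 2 (tail of 1 descent step not counted)

2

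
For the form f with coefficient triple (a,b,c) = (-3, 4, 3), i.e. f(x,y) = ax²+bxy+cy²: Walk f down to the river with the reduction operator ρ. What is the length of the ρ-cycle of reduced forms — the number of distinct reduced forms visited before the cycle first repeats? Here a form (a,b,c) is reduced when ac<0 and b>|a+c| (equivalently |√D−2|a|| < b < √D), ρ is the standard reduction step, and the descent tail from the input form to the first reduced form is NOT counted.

D = 52, ⌊√D⌋ = 7
river: ρ → (3,2,-4)
river: ρ → (-4,6,1)
river: ρ → (1,6,-4)
river: ρ → (-4,2,3)
river: ρ → (3,4,-3)
river: ρ → (-3,2,4)
river: ρ → (4,6,-1)
river: ρ → (-1,6,4)
river: ρ → (4,2,-3)
river: ρ → (-3,4,3)
ρ-cycle length = 10 (tail of 0 descent steps not counted)

10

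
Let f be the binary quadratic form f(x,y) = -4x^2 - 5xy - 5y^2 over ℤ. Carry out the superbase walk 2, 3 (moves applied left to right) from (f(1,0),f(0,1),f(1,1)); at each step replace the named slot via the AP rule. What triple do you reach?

start (-4,-5,-14) = (f(1,0),f(0,1),f(1,1))
replace slot 2: 2·((-4)+(-14)) − (-5) = -31 → (-4,-31,-14)
replace slot 3: 2·((-4)+(-31)) − (-14) = -56 → (-4,-31,-56)

-4,-31,-56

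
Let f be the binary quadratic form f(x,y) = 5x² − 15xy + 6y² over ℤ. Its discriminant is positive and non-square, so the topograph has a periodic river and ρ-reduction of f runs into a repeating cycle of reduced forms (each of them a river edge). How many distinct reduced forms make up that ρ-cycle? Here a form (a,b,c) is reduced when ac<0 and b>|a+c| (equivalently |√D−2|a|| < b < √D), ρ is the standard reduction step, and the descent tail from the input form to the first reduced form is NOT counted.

D = 105, ⌊√D⌋ = 10
descent: ρ → (6,3,-4)  [lands on river]
river: ρ → (-4,5,5)
river: ρ → (5,5,-4)
river: ρ → (-4,3,6)
river: ρ → (6,9,-1)
river: ρ → (-1,9,6)
ρ-cycle length = 6 (tail of 1 descent step not counted)

6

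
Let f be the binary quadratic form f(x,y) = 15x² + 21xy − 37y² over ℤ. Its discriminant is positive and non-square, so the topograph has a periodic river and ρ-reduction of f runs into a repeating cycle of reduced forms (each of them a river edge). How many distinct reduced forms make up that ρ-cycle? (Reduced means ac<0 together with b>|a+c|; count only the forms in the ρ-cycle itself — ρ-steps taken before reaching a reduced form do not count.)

D = 2661, ⌊√D⌋ = 51
descent: ρ → (-37,-21,15)
descent: ρ → (15,51,-1)  [lands on river]
river: ρ → (-1,51,15)
river: ρ → (15,39,-19)
river: ρ → (-19,37,17)
river: ρ → (17,31,-25)
river: ρ → (-25,19,23)
river: ρ → (23,27,-21)
river: ρ → (-21,15,29)
river: ρ → (29,43,-7)
river: ρ → (-7,41,35)
river: ρ → (35,29,-13)
river: ρ → (-13,49,5)
river: ρ → (5,51,-3)
river: ρ → (-3,51,5)
river: ρ → (5,49,-13)
river: ρ → (-13,29,35)
river: ρ → (35,41,-7)
river: ρ → (-7,43,29)
river: ρ → (29,15,-21)
river: ρ → (-21,27,23)
river: ρ → (23,19,-25)
river: ρ → (-25,31,17)
river: ρ → (17,37,-19)
river: ρ → (-19,39,15)
ρ-cycle length = 24 (tail of 2 descent steps not counted)

24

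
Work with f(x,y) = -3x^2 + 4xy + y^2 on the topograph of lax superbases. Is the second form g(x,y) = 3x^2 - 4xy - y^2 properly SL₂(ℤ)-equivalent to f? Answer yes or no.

D₁ = 28, D₂ = 28
river cycle of f (length 4): (1, 4, -3), (-3, 2, 2), (2, 2, -3), (-3, 4, 1)
river cycle of g (length 4): (-1, 4, 3), (3, 2, -2), (-2, 2, 3), (3, 4, -1)
cycles differ ⇒ inequivalent

no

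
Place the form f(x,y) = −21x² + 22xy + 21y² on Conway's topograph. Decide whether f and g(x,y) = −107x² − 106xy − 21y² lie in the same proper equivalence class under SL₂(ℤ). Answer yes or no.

D₁ = 2248, D₂ = 2248
river cycle of f (length 20): (21, 20, -22), (-22, 24, 19), (19, 14, -27), (-27, 40, 6), (6, 44, -13), (-13, 34, 21), (21, 8, -26), (-26, 44, 3), (3, 46, -11), (-11, 42, 11), … (10 more)
river cycle of g (length 20): (-21, 22, 21), (21, 20, -22), (-22, 24, 19), (19, 14, -27), (-27, 40, 6), (6, 44, -13), (-13, 34, 21), (21, 8, -26), (-26, 44, 3), (3, 46, -11), … (10 more)
cycles coincide ⇒ equivalent

yes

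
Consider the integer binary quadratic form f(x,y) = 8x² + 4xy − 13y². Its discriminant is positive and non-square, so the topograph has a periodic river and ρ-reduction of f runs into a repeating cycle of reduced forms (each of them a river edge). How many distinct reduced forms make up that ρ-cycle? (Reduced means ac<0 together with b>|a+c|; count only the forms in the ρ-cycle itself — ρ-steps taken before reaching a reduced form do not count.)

D = 432, ⌊√D⌋ = 20
descent: ρ → (-13,-4,8)
descent: ρ → (8,20,-1)  [lands on river]
river: ρ → (-1,20,8)
river: ρ → (8,12,-9)
river: ρ → (-9,6,11)
river: ρ → (11,16,-4)
river: ρ → (-4,16,11)
river: ρ → (11,6,-9)
river: ρ → (-9,12,8)
ρ-cycle length = 8 (tail of 2 descent steps not counted)

8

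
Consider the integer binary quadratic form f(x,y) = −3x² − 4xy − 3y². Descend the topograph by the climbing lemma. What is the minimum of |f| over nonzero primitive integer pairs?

translate: b→-2 (≡4 mod 6), so (3,4,3)→(3,-2,2)
flip: (3,-2,2)→(2,2,3)
reduced (well bottom): (2,2,3) with a≤c, −a<b≤a
well minimum |f| = |-2| = 2 (negative-definite)

2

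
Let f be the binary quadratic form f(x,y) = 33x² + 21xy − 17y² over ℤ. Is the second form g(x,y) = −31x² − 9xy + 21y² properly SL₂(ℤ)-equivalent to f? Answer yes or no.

D₁ = 2685, D₂ = 2685
river cycle of f (length 8): (-17, 47, 7), (7, 51, -3), (-3, 51, 7), (7, 47, -17), (-17, 21, 33), (33, 45, -5), (-5, 45, 33), (33, 21, -17)
river cycle of g (length 8): (21, 51, -1), (-1, 51, 21), (21, 33, -19), (-19, 43, 11), (11, 45, -15), (-15, 45, 11), (11, 43, -19), (-19, 33, 21)
cycles differ ⇒ inequivalent

no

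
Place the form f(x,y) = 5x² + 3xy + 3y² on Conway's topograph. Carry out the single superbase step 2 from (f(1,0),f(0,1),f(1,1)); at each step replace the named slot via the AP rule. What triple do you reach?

start (5,3,11) = (f(1,0),f(0,1),f(1,1))
replace slot 2: 2·(5+11) − 3 = 29 → (5,29,11)

5,29,11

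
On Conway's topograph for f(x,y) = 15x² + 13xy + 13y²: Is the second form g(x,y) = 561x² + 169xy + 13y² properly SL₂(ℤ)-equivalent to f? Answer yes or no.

D₁ = -611, D₂ = -611
f: flip: (15,13,13)→(13,-13,15)
f: translate: b→13 (≡-13 mod 26), so (13,-13,15)→(13,13,15)
f: reduced (well bottom): (13,13,15) with a≤c, −a<b≤a
g: flip: (561,169,13)→(13,-169,561)
g: translate: b→13 (≡-169 mod 26), so (13,-169,561)→(13,13,15)
g: reduced (well bottom): (13,13,15) with a≤c, −a<b≤a
reduced forms (13, 13, 15) vs (13, 13, 15) ⇒ equivalent

yes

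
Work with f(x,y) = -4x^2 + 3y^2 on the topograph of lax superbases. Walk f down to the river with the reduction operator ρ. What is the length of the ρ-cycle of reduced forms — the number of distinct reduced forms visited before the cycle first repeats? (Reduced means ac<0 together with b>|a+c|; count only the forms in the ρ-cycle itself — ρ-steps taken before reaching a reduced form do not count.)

D = 48, ⌊√D⌋ = 6
descent: ρ → (3,6,-1)  [lands on river]
river: ρ → (-1,6,3)
ρ-cycle length = 2 (tail of 1 descent step not counted)

2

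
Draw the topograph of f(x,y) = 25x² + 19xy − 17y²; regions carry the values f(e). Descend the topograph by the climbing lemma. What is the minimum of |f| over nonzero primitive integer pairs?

river: ρ → (-17,15,27)
river: ρ → (27,39,-5)
river: ρ → (-5,41,19)
river: ρ → (19,35,-11)
river: ρ → (-11,31,25)
river: ρ → (25,19,-17)
closes: descent 0, river 6
min |a| on river = 5

5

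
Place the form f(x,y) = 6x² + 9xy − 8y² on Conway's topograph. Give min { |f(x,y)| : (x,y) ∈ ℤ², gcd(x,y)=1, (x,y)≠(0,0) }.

river: ρ → (-8,7,7)
river: ρ → (7,7,-8)
river: ρ → (-8,9,6)
river: ρ → (6,15,-2)
river: ρ → (-2,13,13)
river: ρ → (13,13,-2)
river: ρ → (-2,15,6)
river: ρ → (6,9,-8)
closes: descent 0, river 8
min |a| on river = 2

2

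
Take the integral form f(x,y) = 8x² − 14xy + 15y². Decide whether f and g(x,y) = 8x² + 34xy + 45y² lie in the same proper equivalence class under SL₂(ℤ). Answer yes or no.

D₁ = -284, D₂ = -284
f: translate: b→2 (≡-14 mod 16), so (8,-14,15)→(8,2,9)
f: reduced (well bottom): (8,2,9) with a≤c, −a<b≤a
g: translate: b→2 (≡34 mod 16), so (8,34,45)→(8,2,9)
g: reduced (well bottom): (8,2,9) with a≤c, −a<b≤a
reduced forms (8, 2, 9) vs (8, 2, 9) ⇒ equivalent

yes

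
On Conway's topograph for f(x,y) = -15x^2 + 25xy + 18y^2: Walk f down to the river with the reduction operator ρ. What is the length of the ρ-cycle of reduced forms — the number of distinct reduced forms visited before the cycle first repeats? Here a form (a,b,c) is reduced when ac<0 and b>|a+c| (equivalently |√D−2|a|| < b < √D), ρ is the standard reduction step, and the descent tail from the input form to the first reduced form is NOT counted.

D = 1705, ⌊√D⌋ = 41
river: ρ → (18,11,-22)
river: ρ → (-22,33,7)
river: ρ → (7,37,-12)
river: ρ → (-12,35,10)
river: ρ → (10,25,-27)
river: ρ → (-27,29,8)
river: ρ → (8,35,-15)
river: ρ → (-15,25,18)
ρ-cycle length = 8 (tail of 0 descent steps not counted)

8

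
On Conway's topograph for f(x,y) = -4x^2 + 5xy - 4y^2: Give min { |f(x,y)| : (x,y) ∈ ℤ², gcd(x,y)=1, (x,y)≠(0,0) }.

translate: b→3 (≡-5 mod 8), so (4,-5,4)→(4,3,3)
flip: (4,3,3)→(3,-3,4)
translate: b→3 (≡-3 mod 6), so (3,-3,4)→(3,3,4)
reduced (well bottom): (3,3,4) with a≤c, −a<b≤a
well minimum |f| = |-3| = 3 (negative-definite)

3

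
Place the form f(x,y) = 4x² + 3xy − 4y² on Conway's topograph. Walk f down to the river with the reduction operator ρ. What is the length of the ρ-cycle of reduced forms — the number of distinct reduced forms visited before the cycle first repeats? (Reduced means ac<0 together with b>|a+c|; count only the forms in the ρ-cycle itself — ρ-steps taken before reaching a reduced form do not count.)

D = 73, ⌊√D⌋ = 8
river: ρ → (-4,5,3)
river: ρ → (3,7,-2)
river: ρ → (-2,5,6)
river: ρ → (6,7,-1)
river: ρ → (-1,7,6)
river: ρ → (6,5,-2)
river: ρ → (-2,7,3)
river: ρ → (3,5,-4)
river: ρ → (-4,3,4)
river: ρ → (4,5,-3)
river: ρ → (-3,7,2)
river: ρ → (2,5,-6)
river: ρ → (-6,7,1)
river: ρ → (1,7,-6)
river: ρ → (-6,5,2)
river: ρ → (2,7,-3)
river: ρ → (-3,5,4)
river: ρ → (4,3,-4)
ρ-cycle length = 18 (tail of 0 descent steps not counted)

18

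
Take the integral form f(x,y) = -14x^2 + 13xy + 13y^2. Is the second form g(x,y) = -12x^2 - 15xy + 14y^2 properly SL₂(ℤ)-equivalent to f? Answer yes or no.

D₁ = 897, D₂ = 897
river cycle of f (length 10): (13, 13, -14), (-14, 15, 12), (12, 9, -17), (-17, 25, 4), (4, 23, -23), (-23, 23, 4), (4, 25, -17), (-17, 9, 12), (12, 15, -14), (-14, 13, 13)
river cycle of g (length 10): (14, 15, -12), (-12, 9, 17), (17, 25, -4), (-4, 23, 23), (23, 23, -4), (-4, 25, 17), (17, 9, -12), (-12, 15, 14), (14, 13, -13), (-13, 13, 14)
cycles differ ⇒ inequivalent

no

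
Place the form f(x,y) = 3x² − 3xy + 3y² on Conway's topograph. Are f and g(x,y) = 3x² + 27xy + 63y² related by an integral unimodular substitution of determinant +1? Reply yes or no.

D₁ = -27, D₂ = -27
f: translate: b→3 (≡-3 mod 6), so (3,-3,3)→(3,3,3)
f: reduced (well bottom): (3,3,3) with a≤c, −a<b≤a
g: translate: b→3 (≡27 mod 6), so (3,27,63)→(3,3,3)
g: reduced (well bottom): (3,3,3) with a≤c, −a<b≤a
reduced forms (3, 3, 3) vs (3, 3, 3) ⇒ equivalent

yes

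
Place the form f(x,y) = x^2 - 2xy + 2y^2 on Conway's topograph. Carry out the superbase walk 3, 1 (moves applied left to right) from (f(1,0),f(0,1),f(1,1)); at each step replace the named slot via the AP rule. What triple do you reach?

start (1,2,1) = (f(1,0),f(0,1),f(1,1))
replace slot 3: 2·(1+2) − 1 = 5 → (1,2,5)
replace slot 1: 2·(2+5) − 1 = 13 → (13,2,5)

13,2,5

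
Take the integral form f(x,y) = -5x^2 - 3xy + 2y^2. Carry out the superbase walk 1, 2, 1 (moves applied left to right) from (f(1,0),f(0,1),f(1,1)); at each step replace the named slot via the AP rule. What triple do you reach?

start (-5,2,-6) = (f(1,0),f(0,1),f(1,1))
replace slot 1: 2·(2+(-6)) − (-5) = -3 → (-3,2,-6)
replace slot 2: 2·((-3)+(-6)) − 2 = -20 → (-3,-20,-6)
replace slot 1: 2·((-20)+(-6)) − (-3) = -49 → (-49,-20,-6)

-49,-20,-6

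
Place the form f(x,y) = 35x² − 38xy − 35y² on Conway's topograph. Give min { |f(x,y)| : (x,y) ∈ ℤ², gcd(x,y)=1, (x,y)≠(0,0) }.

descent: ρ → (-35,38,35)  [lands on river]
river: ρ → (35,32,-38)
river: ρ → (-38,44,29)
river: ρ → (29,72,-10)
river: ρ → (-10,68,43)
river: ρ → (43,18,-35)
river: ρ → (-35,52,26)
river: ρ → (26,52,-35)
river: ρ → (-35,18,43)
river: ρ → (43,68,-10)
river: ρ → (-10,72,29)
river: ρ → (29,44,-38)
river: ρ → (-38,32,35)
river: ρ → (35,38,-35)
river: ρ → (-35,32,38)
river: ρ → (38,44,-29)
river: ρ → (-29,72,10)
river: ρ → (10,68,-43)
river: ρ → (-43,18,35)
river: ρ → (35,52,-26)
river: ρ → (-26,52,35)
river: ρ → (35,18,-43)
river: ρ → (-43,68,10)
river: ρ → (10,72,-29)
river: ρ → (-29,44,38)
river: ρ → (38,32,-35)
closes: descent 1, river 26
min |a| on river = 10

10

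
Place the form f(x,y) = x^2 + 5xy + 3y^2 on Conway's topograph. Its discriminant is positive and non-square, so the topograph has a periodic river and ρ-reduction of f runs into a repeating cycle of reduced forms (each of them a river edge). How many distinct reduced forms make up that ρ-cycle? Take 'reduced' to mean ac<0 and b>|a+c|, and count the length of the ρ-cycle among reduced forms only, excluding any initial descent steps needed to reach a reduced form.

D = 13, ⌊√D⌋ = 3
descent: ρ → (3,1,-1)
descent: ρ → (-1,3,1)  [lands on river]
river: ρ → (1,3,-1)
ρ-cycle length = 2 (tail of 2 descent steps not counted)

2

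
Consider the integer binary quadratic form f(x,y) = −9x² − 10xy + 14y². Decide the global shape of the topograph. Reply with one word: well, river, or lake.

D = b²−4ac = (-10)² − 4·(-9)·14 = 604
D > 0 non-square ⇒ indefinite ⇒ periodic river

river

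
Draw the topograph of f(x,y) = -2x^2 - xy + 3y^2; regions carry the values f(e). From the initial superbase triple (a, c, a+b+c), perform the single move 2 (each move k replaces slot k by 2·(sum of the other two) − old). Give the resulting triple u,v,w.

start (-2,3,0) = (f(1,0),f(0,1),f(1,1))
replace slot 2: 2·((-2)+0) − 3 = -7 → (-2,-7,0)

-2,-7,0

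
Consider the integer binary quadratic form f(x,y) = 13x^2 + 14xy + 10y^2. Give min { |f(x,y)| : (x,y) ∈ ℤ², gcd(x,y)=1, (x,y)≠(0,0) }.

translate: b→-12 (≡14 mod 26), so (13,14,10)→(13,-12,9)
flip: (13,-12,9)→(9,12,13)
translate: b→-6 (≡12 mod 18), so (9,12,13)→(9,-6,10)
reduced (well bottom): (9,-6,10) with a≤c, −a<b≤a
well minimum = a = 9

9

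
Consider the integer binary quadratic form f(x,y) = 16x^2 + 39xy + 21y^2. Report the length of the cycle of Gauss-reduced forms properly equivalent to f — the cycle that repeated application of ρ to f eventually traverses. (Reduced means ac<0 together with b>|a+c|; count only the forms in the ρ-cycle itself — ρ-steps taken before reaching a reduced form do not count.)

D = 177, ⌊√D⌋ = 13
descent: ρ → (21,3,-2)
descent: ρ → (-2,13,1)  [lands on river]
river: ρ → (1,13,-2)
river: ρ → (-2,11,7)
river: ρ → (7,3,-6)
river: ρ → (-6,9,4)
river: ρ → (4,7,-8)
river: ρ → (-8,9,3)
river: ρ → (3,9,-8)
river: ρ → (-8,7,4)
river: ρ → (4,9,-6)
river: ρ → (-6,3,7)
river: ρ → (7,11,-2)
ρ-cycle length = 12 (tail of 2 descent steps not counted)

12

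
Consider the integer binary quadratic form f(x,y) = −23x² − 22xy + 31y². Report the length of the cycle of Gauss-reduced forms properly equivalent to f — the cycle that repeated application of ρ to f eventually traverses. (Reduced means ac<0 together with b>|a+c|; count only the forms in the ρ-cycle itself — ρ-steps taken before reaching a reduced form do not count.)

D = 3336, ⌊√D⌋ = 57
descent: ρ → (31,22,-23)  [lands on river]
river: ρ → (-23,24,30)
river: ρ → (30,36,-17)
river: ρ → (-17,32,34)
river: ρ → (34,36,-15)
river: ρ → (-15,54,7)
river: ρ → (7,44,-50)
river: ρ → (-50,56,1)
river: ρ → (1,56,-50)
river: ρ → (-50,44,7)
river: ρ → (7,54,-15)
river: ρ → (-15,36,34)
river: ρ → (34,32,-17)
river: ρ → (-17,36,30)
river: ρ → (30,24,-23)
river: ρ → (-23,22,31)
river: ρ → (31,40,-14)
river: ρ → (-14,44,25)
river: ρ → (25,56,-2)
river: ρ → (-2,56,25)
river: ρ → (25,44,-14)
river: ρ → (-14,40,31)
ρ-cycle length = 22 (tail of 1 descent step not counted)

22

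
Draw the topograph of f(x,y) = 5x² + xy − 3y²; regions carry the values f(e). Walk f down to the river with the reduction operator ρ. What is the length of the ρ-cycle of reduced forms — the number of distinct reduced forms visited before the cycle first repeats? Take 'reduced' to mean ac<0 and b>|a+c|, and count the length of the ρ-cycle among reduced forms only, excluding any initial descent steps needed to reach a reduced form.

D = 61, ⌊√D⌋ = 7
descent: ρ → (-3,5,3)  [lands on river]
river: ρ → (3,7,-1)
river: ρ → (-1,7,3)
river: ρ → (3,5,-3)
river: ρ → (-3,7,1)
river: ρ → (1,7,-3)
ρ-cycle length = 6 (tail of 1 descent step not counted)

6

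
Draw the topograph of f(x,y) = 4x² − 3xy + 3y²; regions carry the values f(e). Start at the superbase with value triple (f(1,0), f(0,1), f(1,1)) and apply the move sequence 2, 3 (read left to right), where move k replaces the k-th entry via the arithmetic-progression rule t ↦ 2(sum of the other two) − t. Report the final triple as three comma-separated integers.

start (4,3,4) = (f(1,0),f(0,1),f(1,1))
replace slot 2: 2·(4+4) − 3 = 13 → (4,13,4)
replace slot 3: 2·(4+13) − 4 = 30 → (4,13,30)

4,13,30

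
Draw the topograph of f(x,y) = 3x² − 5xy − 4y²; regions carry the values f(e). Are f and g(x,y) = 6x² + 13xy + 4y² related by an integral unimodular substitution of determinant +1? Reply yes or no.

D₁ = 73, D₂ = 73
river cycle of f (length 18): (-4, 5, 3), (3, 7, -2), (-2, 5, 6), (6, 7, -1), (-1, 7, 6), (6, 5, -2), (-2, 7, 3), (3, 5, -4), (-4, 3, 4), (4, 5, -3), … (8 more)
river cycle of g (length 18): (4, 3, -4), (-4, 5, 3), (3, 7, -2), (-2, 5, 6), (6, 7, -1), (-1, 7, 6), (6, 5, -2), (-2, 7, 3), (3, 5, -4), (-4, 3, 4), … (8 more)
cycles coincide ⇒ equivalent

yes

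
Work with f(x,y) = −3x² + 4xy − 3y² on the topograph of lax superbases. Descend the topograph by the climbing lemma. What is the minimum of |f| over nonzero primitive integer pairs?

translate: b→2 (≡-4 mod 6), so (3,-4,3)→(3,2,2)
flip: (3,2,2)→(2,-2,3)
translate: b→2 (≡-2 mod 4), so (2,-2,3)→(2,2,3)
reduced (well bottom): (2,2,3) with a≤c, −a<b≤a
well minimum |f| = |-2| = 2 (negative-definite)

2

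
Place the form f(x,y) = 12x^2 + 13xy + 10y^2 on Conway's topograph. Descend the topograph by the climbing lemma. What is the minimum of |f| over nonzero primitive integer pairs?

translate: b→-11 (≡13 mod 24), so (12,13,10)→(12,-11,9)
flip: (12,-11,9)→(9,11,12)
translate: b→-7 (≡11 mod 18), so (9,11,12)→(9,-7,10)
reduced (well bottom): (9,-7,10) with a≤c, −a<b≤a
well minimum = a = 9

9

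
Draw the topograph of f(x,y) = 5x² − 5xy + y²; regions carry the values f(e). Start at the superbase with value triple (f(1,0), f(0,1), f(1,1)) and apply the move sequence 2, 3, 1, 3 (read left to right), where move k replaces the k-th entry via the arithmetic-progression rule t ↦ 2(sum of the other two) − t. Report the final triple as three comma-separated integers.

start (5,1,1) = (f(1,0),f(0,1),f(1,1))
replace slot 2: 2·(5+1) − 1 = 11 → (5,11,1)
replace slot 3: 2·(5+11) − 1 = 31 → (5,11,31)
replace slot 1: 2·(11+31) − 5 = 79 → (79,11,31)
replace slot 3: 2·(79+11) − 31 = 149 → (79,11,149)

79,11,149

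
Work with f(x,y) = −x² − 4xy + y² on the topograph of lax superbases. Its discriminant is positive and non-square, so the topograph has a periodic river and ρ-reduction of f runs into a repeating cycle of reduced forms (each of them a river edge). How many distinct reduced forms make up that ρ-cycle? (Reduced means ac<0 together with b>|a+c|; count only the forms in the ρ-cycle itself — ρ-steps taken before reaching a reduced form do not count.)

D = 20, ⌊√D⌋ = 4
descent: ρ → (1,4,-1)  [lands on river]
river: ρ → (-1,4,1)
ρ-cycle length = 2 (tail of 1 descent step not counted)

2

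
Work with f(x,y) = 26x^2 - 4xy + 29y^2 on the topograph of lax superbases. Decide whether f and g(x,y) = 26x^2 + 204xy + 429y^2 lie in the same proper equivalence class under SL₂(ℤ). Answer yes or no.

D₁ = -3000, D₂ = -3000
f: reduced (well bottom): (26,-4,29) with a≤c, −a<b≤a
g: translate: b→-4 (≡204 mod 52), so (26,204,429)→(26,-4,29)
g: reduced (well bottom): (26,-4,29) with a≤c, −a<b≤a
reduced forms (26, -4, 29) vs (26, -4, 29) ⇒ equivalent

yes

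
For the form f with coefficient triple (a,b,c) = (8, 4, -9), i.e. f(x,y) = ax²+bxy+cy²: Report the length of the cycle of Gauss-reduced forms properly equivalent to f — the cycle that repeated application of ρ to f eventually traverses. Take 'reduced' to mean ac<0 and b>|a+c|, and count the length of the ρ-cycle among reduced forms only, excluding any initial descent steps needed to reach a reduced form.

D = 304, ⌊√D⌋ = 17
river: ρ → (-9,14,3)
river: ρ → (3,16,-4)
river: ρ → (-4,16,3)
river: ρ → (3,14,-9)
river: ρ → (-9,4,8)
river: ρ → (8,12,-5)
river: ρ → (-5,8,12)
river: ρ → (12,16,-1)
river: ρ → (-1,16,12)
river: ρ → (12,8,-5)
river: ρ → (-5,12,8)
river: ρ → (8,4,-9)
ρ-cycle length = 12 (tail of 0 descent steps not counted)

12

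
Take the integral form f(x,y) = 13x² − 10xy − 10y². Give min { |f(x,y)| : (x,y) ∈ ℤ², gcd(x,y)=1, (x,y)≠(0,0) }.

descent: ρ → (-10,10,13)  [lands on river]
river: ρ → (13,16,-7)
river: ρ → (-7,12,17)
river: ρ → (17,22,-2)
river: ρ → (-2,22,17)
river: ρ → (17,12,-7)
river: ρ → (-7,16,13)
river: ρ → (13,10,-10)
closes: descent 1, river 8
min |a| on river = 2

2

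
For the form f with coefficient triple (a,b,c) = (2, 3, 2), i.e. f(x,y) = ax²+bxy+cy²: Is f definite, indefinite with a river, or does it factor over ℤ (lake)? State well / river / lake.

D = b²−4ac = 3² − 4·2·2 = -7
D < 0 ⇒ definite ⇒ every region one sign ⇒ single well

well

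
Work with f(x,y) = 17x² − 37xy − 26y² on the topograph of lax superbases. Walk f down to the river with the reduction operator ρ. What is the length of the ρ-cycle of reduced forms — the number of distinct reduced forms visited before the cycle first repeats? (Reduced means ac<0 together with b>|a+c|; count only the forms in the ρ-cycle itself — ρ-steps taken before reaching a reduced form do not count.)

D = 3137, ⌊√D⌋ = 56
descent: ρ → (-26,37,17)  [lands on river]
river: ρ → (17,31,-32)
river: ρ → (-32,33,16)
river: ρ → (16,31,-34)
river: ρ → (-34,37,13)
river: ρ → (13,41,-28)
river: ρ → (-28,15,26)
river: ρ → (26,37,-17)
river: ρ → (-17,31,32)
river: ρ → (32,33,-16)
river: ρ → (-16,31,34)
river: ρ → (34,37,-13)
river: ρ → (-13,41,28)
river: ρ → (28,15,-26)
ρ-cycle length = 14 (tail of 1 descent step not counted)

14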